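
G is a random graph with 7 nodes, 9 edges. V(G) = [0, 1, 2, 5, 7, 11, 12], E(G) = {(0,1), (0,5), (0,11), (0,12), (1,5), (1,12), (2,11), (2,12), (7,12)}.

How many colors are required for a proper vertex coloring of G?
χ(G) = 3

Clique number ω(G) = 3 (lower bound: χ ≥ ω).
The clique on [0, 1, 12] has size 3, forcing χ ≥ 3, and the coloring below uses 3 colors, so χ(G) = 3.
A valid 3-coloring: color 1: [5, 11, 12]; color 2: [0, 2, 7]; color 3: [1].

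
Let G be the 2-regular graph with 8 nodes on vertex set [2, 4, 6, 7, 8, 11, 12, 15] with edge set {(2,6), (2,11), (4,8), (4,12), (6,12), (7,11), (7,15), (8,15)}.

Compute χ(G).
χ(G) = 2

Clique number ω(G) = 2 (lower bound: χ ≥ ω).
The graph is bipartite (no odd cycle), so 2 colors suffice: χ(G) = 2.
A valid 2-coloring: color 1: [4, 6, 11, 15]; color 2: [2, 7, 8, 12].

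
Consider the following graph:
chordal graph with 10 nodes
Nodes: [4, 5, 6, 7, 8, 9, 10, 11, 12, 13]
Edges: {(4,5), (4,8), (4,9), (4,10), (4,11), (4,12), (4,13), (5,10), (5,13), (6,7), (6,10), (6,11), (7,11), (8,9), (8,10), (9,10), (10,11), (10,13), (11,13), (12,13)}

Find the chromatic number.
Clique number ω(G) = 4 (lower bound: χ ≥ ω).
The clique on [4, 8, 9, 10] has size 4, forcing χ ≥ 4, and the coloring below uses 4 colors, so χ(G) = 4.
A valid 4-coloring: color 1: [7, 10, 12]; color 2: [4, 6]; color 3: [9, 13]; color 4: [5, 8, 11].

χ(G) = 4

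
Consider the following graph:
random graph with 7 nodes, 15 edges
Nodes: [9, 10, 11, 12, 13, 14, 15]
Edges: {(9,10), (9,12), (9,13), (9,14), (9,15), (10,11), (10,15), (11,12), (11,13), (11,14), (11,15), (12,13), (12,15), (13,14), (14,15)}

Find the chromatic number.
χ(G) = 3

Clique number ω(G) = 3 (lower bound: χ ≥ ω).
The clique on [9, 12, 13] has size 3, forcing χ ≥ 3, and the coloring below uses 3 colors, so χ(G) = 3.
A valid 3-coloring: color 1: [13, 15]; color 2: [9, 11]; color 3: [10, 12, 14].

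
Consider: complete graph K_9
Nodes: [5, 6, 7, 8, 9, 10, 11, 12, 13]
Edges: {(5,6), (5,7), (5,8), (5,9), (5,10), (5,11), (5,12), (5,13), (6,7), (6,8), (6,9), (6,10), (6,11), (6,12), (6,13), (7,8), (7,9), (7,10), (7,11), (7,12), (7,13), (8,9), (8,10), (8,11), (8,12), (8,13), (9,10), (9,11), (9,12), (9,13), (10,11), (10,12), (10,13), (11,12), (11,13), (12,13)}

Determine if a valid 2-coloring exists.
No, G is not 2-colorable

The clique on vertices [5, 6, 7, 8, 9, 10, 11, 12, 13] has size 9 > 2, so it alone needs 9 colors.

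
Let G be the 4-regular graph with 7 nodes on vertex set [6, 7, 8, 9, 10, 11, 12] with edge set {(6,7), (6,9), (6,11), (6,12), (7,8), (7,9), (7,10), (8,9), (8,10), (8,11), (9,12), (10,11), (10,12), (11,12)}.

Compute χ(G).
χ(G) = 4

Clique number ω(G) = 3 (lower bound: χ ≥ ω).
Suppose a proper 3-coloring c exists. The clique [6, 7, 9] takes 3 distinct colors; by symmetry let c(6) = 1, c(7) = 2, c(9) = 3.
- Vertex 8: neighbors [7, 9] already have colors [2, 3] ⇒ c(8) = 1.
- Vertex 10: neighbors [8, 7] already have colors [1, 2] ⇒ c(10) = 3.
- Vertex 11: neighbors [6, 10] already have colors [1, 3] ⇒ c(11) = 2.
- Vertex 12: neighbors [6, 11, 9] already have colors [1, 2, 3] — all 3 colors blocked. Contradiction.
The forced assignments end in a contradiction, so G has no proper 3-coloring (χ ≥ 4).
The coloring below uses 4 colors, so χ(G) = 4.
A valid 4-coloring: color 1: [9, 11]; color 2: [6, 10]; color 3: [8, 12]; color 4: [7].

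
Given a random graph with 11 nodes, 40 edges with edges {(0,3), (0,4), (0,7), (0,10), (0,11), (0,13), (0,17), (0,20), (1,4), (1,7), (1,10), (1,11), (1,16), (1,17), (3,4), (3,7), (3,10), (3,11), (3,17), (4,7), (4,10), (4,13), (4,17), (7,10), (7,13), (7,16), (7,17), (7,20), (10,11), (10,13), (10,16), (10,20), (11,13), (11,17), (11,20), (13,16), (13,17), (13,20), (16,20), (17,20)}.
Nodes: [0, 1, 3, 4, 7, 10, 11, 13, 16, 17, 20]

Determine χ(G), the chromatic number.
χ(G) = 5

Clique number ω(G) = 5 (lower bound: χ ≥ ω).
The clique on [0, 11, 13, 17, 20] has size 5, forcing χ ≥ 5, and the coloring below uses 5 colors, so χ(G) = 5.
A valid 5-coloring: color 1: [10, 17]; color 2: [7, 11]; color 3: [1, 3, 13]; color 4: [0, 16]; color 5: [4, 20].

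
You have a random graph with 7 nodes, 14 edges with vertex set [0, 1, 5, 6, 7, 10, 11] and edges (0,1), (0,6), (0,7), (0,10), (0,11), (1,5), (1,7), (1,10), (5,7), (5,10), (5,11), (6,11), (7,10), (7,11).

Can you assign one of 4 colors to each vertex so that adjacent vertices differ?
Yes, G is 4-colorable

A valid 4-coloring: color 1: [6, 7]; color 2: [0, 5]; color 3: [1, 11]; color 4: [10].
(χ(G) = 4 ≤ 4.)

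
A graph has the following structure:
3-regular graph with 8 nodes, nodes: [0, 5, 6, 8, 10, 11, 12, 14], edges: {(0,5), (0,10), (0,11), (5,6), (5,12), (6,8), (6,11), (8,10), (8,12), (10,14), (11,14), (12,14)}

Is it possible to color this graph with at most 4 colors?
Yes, G is 4-colorable

A valid 4-coloring: color 1: [5, 8, 14]; color 2: [10, 11, 12]; color 3: [0, 6].
(χ(G) = 3 ≤ 4.)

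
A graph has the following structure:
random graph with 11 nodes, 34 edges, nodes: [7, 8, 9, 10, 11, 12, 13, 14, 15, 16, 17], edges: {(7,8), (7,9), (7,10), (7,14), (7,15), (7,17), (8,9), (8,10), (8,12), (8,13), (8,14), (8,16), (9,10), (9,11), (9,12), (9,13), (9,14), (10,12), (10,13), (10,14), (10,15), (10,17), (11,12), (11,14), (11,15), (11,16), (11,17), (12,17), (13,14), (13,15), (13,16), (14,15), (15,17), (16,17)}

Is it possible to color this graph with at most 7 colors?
Yes, G is 7-colorable

A valid 7-coloring: color 1: [10, 11]; color 2: [8, 15]; color 3: [14, 17]; color 4: [9, 16]; color 5: [7, 12, 13].
(χ(G) = 5 ≤ 7.)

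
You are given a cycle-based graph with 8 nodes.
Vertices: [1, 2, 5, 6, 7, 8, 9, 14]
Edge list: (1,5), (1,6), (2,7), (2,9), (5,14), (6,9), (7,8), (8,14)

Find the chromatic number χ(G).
Clique number ω(G) = 2 (lower bound: χ ≥ ω).
The graph is bipartite (no odd cycle), so 2 colors suffice: χ(G) = 2.
A valid 2-coloring: color 1: [1, 7, 9, 14]; color 2: [2, 5, 6, 8].

χ(G) = 2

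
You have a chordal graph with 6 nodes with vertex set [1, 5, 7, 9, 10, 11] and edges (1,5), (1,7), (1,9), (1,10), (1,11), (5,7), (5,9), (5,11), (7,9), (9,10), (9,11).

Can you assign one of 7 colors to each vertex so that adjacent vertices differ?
Yes, G is 7-colorable

A valid 7-coloring: color 1: [9]; color 2: [1]; color 3: [5, 10]; color 4: [7, 11].
(χ(G) = 4 ≤ 7.)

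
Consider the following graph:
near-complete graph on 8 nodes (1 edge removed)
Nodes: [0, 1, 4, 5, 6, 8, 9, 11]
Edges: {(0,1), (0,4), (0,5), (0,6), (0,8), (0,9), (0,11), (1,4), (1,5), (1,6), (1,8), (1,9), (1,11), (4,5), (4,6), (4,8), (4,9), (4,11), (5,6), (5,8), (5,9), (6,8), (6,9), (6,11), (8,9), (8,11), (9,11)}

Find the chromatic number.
Clique number ω(G) = 7 (lower bound: χ ≥ ω).
The clique on [0, 1, 4, 6, 8, 9, 11] has size 7, forcing χ ≥ 7, and the coloring below uses 7 colors, so χ(G) = 7.
A valid 7-coloring: color 1: [4]; color 2: [9]; color 3: [8]; color 4: [0]; color 5: [6]; color 6: [1]; color 7: [5, 11].

χ(G) = 7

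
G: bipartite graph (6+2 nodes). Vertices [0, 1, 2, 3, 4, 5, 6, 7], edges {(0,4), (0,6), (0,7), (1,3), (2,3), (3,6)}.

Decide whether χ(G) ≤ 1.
No, G is not 1-colorable

Edge (0,4) forces its endpoints to differ, so 1 color is not enough.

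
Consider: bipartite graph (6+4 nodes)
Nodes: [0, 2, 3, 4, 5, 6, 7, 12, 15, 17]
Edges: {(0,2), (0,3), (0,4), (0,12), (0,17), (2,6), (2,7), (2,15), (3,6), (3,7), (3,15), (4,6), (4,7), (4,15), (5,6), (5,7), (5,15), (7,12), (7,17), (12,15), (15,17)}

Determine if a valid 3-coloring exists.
Yes, G is 3-colorable

A valid 3-coloring: color 1: [0, 6, 7, 15]; color 2: [2, 3, 4, 5, 12, 17].
(χ(G) = 2 ≤ 3.)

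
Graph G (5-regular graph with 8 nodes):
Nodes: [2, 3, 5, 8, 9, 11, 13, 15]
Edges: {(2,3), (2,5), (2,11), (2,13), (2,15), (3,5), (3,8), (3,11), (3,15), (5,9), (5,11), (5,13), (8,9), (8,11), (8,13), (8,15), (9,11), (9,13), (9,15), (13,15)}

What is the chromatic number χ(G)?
χ(G) = 4

Clique number ω(G) = 4 (lower bound: χ ≥ ω).
The clique on [8, 9, 13, 15] has size 4, forcing χ ≥ 4, and the coloring below uses 4 colors, so χ(G) = 4.
A valid 4-coloring: color 1: [2, 9]; color 2: [3, 13]; color 3: [11, 15]; color 4: [5, 8].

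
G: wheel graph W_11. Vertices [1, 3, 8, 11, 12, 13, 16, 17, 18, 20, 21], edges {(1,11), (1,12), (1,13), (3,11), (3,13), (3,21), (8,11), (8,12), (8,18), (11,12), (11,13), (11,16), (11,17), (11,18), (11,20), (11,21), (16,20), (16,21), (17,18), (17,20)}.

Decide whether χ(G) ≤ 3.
A valid 3-coloring: color 1: [11]; color 2: [12, 13, 18, 20, 21]; color 3: [1, 3, 8, 16, 17].
(χ(G) = 3 ≤ 3.)

Yes, G is 3-colorable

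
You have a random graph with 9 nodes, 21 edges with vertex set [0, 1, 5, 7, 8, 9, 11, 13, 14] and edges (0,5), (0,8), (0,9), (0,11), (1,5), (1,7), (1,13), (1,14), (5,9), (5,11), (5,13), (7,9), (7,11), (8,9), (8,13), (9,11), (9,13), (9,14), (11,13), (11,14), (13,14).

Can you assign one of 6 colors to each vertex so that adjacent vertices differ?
Yes, G is 6-colorable

A valid 6-coloring: color 1: [1, 9]; color 2: [0, 7, 13]; color 3: [8, 11]; color 4: [5, 14].
(χ(G) = 4 ≤ 6.)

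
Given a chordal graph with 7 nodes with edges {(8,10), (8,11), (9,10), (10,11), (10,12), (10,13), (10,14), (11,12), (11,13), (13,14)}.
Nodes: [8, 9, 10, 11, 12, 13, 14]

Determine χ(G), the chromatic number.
Clique number ω(G) = 3 (lower bound: χ ≥ ω).
The clique on [8, 10, 11] has size 3, forcing χ ≥ 3, and the coloring below uses 3 colors, so χ(G) = 3.
A valid 3-coloring: color 1: [10]; color 2: [9, 11, 14]; color 3: [8, 12, 13].

χ(G) = 3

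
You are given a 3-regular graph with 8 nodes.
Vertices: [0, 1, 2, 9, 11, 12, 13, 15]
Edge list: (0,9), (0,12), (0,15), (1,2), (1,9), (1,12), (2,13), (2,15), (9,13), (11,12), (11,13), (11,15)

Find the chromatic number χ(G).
Clique number ω(G) = 2 (lower bound: χ ≥ ω).
Odd cycle [15, 2, 1, 9, 0] needs 3 colors (χ ≥ 3).
The coloring below uses 3 colors, so χ(G) = 3.
A valid 3-coloring: color 1: [9, 12, 15]; color 2: [0, 1, 13]; color 3: [2, 11].

χ(G) = 3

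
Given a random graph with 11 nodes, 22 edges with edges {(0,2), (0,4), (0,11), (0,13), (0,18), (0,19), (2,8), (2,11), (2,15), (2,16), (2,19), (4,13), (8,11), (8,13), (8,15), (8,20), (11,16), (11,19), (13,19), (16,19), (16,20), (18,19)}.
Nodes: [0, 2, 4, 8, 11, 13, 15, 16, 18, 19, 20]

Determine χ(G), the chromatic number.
Clique number ω(G) = 4 (lower bound: χ ≥ ω).
The clique on [0, 2, 11, 19] has size 4, forcing χ ≥ 4, and the coloring below uses 4 colors, so χ(G) = 4.
A valid 4-coloring: color 1: [4, 8, 19]; color 2: [2, 13, 18, 20]; color 3: [0, 15, 16]; color 4: [11].

χ(G) = 4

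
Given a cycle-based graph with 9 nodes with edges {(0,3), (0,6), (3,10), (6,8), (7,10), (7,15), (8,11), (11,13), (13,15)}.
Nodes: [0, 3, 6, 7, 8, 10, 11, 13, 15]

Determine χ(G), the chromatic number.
Clique number ω(G) = 2 (lower bound: χ ≥ ω).
Odd cycle [7, 15, 13, 11, 8, 6, 0, 3, 10] needs 3 colors (χ ≥ 3).
The coloring below uses 3 colors, so χ(G) = 3.
A valid 3-coloring: color 1: [3, 7, 8, 13]; color 2: [6, 10, 11, 15]; color 3: [0].

χ(G) = 3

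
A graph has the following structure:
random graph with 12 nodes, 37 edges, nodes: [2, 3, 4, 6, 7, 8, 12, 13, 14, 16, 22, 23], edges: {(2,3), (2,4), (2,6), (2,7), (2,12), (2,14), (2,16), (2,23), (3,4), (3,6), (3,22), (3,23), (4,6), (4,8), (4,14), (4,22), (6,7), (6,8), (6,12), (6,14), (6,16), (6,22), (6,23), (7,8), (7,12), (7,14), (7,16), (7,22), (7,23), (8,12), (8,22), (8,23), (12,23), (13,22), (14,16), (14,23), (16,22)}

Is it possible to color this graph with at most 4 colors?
The clique on vertices [6, 7, 8, 12, 23] has size 5 > 4, so it alone needs 5 colors.

No, G is not 4-colorable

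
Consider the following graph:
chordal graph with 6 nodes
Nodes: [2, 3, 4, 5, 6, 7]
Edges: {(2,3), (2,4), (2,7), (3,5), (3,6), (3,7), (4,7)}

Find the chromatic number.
Clique number ω(G) = 3 (lower bound: χ ≥ ω).
The clique on [2, 3, 7] has size 3, forcing χ ≥ 3, and the coloring below uses 3 colors, so χ(G) = 3.
A valid 3-coloring: color 1: [3, 4]; color 2: [2, 5, 6]; color 3: [7].

χ(G) = 3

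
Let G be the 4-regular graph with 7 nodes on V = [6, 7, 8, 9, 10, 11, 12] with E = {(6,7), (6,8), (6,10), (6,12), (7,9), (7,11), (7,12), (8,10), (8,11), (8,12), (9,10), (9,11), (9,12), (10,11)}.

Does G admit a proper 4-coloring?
A valid 4-coloring: color 1: [7, 8]; color 2: [10, 12]; color 3: [6, 11]; color 4: [9].
(χ(G) = 4 ≤ 4.)

Yes, G is 4-colorable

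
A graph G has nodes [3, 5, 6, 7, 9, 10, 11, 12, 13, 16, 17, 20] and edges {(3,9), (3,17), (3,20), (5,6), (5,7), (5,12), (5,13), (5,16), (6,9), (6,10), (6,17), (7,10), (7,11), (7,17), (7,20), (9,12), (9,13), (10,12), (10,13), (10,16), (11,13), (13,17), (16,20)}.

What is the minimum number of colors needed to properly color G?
χ(G) = 2

Clique number ω(G) = 2 (lower bound: χ ≥ ω).
The graph is bipartite (no odd cycle), so 2 colors suffice: χ(G) = 2.
A valid 2-coloring: color 1: [5, 9, 10, 11, 17, 20]; color 2: [3, 6, 7, 12, 13, 16].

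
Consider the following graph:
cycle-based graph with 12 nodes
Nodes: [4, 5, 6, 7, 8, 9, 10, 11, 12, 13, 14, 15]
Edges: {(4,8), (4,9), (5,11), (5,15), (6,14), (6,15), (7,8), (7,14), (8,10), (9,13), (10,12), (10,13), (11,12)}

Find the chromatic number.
χ(G) = 3

Clique number ω(G) = 2 (lower bound: χ ≥ ω).
Odd cycle [7, 14, 6, 15, 5, 11, 12, 10, 8] needs 3 colors (χ ≥ 3).
The coloring below uses 3 colors, so χ(G) = 3.
A valid 3-coloring: color 1: [8, 11, 13, 14, 15]; color 2: [5, 6, 7, 9, 10]; color 3: [4, 12].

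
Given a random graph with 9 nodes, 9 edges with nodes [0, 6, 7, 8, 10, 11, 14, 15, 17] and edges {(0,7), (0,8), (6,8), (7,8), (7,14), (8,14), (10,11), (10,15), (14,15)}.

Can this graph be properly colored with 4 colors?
A valid 4-coloring: color 1: [8, 11, 15, 17]; color 2: [6, 7, 10]; color 3: [0, 14].
(χ(G) = 3 ≤ 4.)

Yes, G is 4-colorable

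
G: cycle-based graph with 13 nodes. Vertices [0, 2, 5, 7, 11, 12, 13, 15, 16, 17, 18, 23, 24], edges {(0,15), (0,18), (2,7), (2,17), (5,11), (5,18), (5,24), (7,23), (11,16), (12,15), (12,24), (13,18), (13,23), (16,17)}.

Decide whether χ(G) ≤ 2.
Odd cycle [23, 7, 2, 17, 16, 11, 5, 18, 13] needs 3 colors (χ ≥ 3).
Hence χ(G) ≥ 3 > 2, so no proper 2-coloring exists.

No, G is not 2-colorable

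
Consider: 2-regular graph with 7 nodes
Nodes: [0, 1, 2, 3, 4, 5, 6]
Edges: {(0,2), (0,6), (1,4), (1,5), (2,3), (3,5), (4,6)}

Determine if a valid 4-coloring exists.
A valid 4-coloring: color 1: [1, 2, 6]; color 2: [0, 3, 4]; color 3: [5].
(χ(G) = 3 ≤ 4.)

Yes, G is 4-colorable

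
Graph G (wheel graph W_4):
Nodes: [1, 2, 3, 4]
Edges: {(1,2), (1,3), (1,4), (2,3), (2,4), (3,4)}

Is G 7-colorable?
A valid 7-coloring: color 1: [1]; color 2: [2]; color 3: [4]; color 4: [3].
(χ(G) = 4 ≤ 7.)

Yes, G is 7-colorable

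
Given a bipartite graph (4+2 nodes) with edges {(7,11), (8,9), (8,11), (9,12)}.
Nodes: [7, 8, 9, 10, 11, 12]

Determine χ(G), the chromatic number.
Clique number ω(G) = 2 (lower bound: χ ≥ ω).
The graph is bipartite (no odd cycle), so 2 colors suffice: χ(G) = 2.
A valid 2-coloring: color 1: [7, 8, 10, 12]; color 2: [9, 11].

χ(G) = 2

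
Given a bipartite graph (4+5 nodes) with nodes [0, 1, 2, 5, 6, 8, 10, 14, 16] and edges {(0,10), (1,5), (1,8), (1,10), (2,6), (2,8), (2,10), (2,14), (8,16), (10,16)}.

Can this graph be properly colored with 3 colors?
Yes, G is 3-colorable

A valid 3-coloring: color 1: [0, 1, 2, 16]; color 2: [5, 6, 8, 10, 14].
(χ(G) = 2 ≤ 3.)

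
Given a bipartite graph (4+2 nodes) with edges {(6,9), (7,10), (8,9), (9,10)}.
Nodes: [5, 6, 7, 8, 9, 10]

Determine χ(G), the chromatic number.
Clique number ω(G) = 2 (lower bound: χ ≥ ω).
The graph is bipartite (no odd cycle), so 2 colors suffice: χ(G) = 2.
A valid 2-coloring: color 1: [5, 7, 9]; color 2: [6, 8, 10].

χ(G) = 2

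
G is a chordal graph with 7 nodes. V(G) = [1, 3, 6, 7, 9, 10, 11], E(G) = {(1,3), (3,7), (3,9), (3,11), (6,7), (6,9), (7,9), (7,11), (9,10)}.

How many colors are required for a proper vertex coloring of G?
χ(G) = 3

Clique number ω(G) = 3 (lower bound: χ ≥ ω).
The clique on [3, 7, 9] has size 3, forcing χ ≥ 3, and the coloring below uses 3 colors, so χ(G) = 3.
A valid 3-coloring: color 1: [1, 9, 11]; color 2: [3, 6, 10]; color 3: [7].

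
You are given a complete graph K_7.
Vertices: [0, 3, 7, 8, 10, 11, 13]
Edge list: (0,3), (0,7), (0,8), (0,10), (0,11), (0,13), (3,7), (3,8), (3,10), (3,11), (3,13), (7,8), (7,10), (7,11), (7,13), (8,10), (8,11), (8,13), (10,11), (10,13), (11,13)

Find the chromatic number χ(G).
χ(G) = 7

Clique number ω(G) = 7 (lower bound: χ ≥ ω).
The clique on [0, 3, 7, 8, 10, 11, 13] has size 7, forcing χ ≥ 7, and the coloring below uses 7 colors, so χ(G) = 7.
A valid 7-coloring: color 1: [7]; color 2: [11]; color 3: [10]; color 4: [3]; color 5: [13]; color 6: [0]; color 7: [8].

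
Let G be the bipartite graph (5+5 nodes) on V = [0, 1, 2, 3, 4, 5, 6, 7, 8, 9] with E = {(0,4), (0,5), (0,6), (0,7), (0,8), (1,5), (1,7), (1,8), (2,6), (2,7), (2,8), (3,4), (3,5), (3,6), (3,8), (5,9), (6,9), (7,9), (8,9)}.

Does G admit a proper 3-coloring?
A valid 3-coloring: color 1: [0, 1, 2, 3, 9]; color 2: [4, 5, 6, 7, 8].
(χ(G) = 2 ≤ 3.)

Yes, G is 3-colorable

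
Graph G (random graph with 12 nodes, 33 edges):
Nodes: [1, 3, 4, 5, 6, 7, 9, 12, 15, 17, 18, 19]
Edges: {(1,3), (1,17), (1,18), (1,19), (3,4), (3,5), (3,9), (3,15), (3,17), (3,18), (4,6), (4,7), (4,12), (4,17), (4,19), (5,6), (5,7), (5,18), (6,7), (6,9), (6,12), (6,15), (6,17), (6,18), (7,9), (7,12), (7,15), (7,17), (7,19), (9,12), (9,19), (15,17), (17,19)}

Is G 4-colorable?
Yes, G is 4-colorable

A valid 4-coloring: color 1: [3, 7]; color 2: [6, 19]; color 3: [12, 17, 18]; color 4: [1, 4, 5, 9, 15].
(χ(G) = 4 ≤ 4.)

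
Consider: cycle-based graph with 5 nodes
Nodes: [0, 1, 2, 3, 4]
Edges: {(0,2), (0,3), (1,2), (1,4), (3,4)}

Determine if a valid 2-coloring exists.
No, G is not 2-colorable

Odd cycle [0, 2, 1, 4, 3] needs 3 colors (χ ≥ 3).
Hence χ(G) ≥ 3 > 2, so no proper 2-coloring exists.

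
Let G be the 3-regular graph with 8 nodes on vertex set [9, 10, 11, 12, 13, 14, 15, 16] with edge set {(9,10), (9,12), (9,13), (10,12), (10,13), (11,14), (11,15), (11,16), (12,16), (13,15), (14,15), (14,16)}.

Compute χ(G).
χ(G) = 3

Clique number ω(G) = 3 (lower bound: χ ≥ ω).
The clique on [9, 10, 12] has size 3, forcing χ ≥ 3, and the coloring below uses 3 colors, so χ(G) = 3.
A valid 3-coloring: color 1: [9, 15, 16]; color 2: [12, 13, 14]; color 3: [10, 11].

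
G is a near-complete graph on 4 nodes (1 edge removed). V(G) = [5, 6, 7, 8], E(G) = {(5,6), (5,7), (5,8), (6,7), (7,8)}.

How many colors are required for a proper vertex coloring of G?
χ(G) = 3

Clique number ω(G) = 3 (lower bound: χ ≥ ω).
The clique on [5, 7, 8] has size 3, forcing χ ≥ 3, and the coloring below uses 3 colors, so χ(G) = 3.
A valid 3-coloring: color 1: [5]; color 2: [7]; color 3: [6, 8].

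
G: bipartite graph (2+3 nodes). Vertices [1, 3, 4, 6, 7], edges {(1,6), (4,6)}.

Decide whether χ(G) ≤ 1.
Edge (1,6) forces its endpoints to differ, so 1 color is not enough.

No, G is not 1-colorable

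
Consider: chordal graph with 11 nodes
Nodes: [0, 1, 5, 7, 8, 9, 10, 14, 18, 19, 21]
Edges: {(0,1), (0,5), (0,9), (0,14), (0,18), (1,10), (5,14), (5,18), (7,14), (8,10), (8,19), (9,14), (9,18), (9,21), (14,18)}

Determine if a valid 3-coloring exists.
The clique on vertices [0, 9, 14, 18] has size 4 > 3, so it alone needs 4 colors.

No, G is not 3-colorable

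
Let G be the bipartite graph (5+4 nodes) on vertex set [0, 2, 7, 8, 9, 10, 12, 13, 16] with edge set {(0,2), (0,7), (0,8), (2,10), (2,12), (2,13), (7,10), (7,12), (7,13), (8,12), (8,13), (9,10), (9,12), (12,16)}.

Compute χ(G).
χ(G) = 2

Clique number ω(G) = 2 (lower bound: χ ≥ ω).
The graph is bipartite (no odd cycle), so 2 colors suffice: χ(G) = 2.
A valid 2-coloring: color 1: [0, 10, 12, 13]; color 2: [2, 7, 8, 9, 16].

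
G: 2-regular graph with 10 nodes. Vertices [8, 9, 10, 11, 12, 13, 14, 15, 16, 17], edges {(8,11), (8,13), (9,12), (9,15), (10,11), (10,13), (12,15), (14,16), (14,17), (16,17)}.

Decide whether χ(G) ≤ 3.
Yes, G is 3-colorable

A valid 3-coloring: color 1: [8, 9, 10, 17]; color 2: [11, 13, 14, 15]; color 3: [12, 16].
(χ(G) = 3 ≤ 3.)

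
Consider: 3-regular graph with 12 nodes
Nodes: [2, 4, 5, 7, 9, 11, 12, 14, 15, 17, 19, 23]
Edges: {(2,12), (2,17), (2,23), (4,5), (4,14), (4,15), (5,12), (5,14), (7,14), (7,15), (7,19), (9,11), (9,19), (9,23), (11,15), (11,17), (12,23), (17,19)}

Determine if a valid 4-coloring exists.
Yes, G is 4-colorable

A valid 4-coloring: color 1: [4, 7, 9, 12, 17]; color 2: [2, 5, 11, 19]; color 3: [14, 15, 23].
(χ(G) = 3 ≤ 4.)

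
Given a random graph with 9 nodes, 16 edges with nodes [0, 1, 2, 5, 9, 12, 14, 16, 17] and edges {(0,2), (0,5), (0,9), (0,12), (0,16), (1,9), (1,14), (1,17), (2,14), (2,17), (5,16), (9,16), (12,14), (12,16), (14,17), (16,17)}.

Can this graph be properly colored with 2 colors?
The clique on vertices [0, 9, 16] has size 3 > 2, so it alone needs 3 colors.

No, G is not 2-colorable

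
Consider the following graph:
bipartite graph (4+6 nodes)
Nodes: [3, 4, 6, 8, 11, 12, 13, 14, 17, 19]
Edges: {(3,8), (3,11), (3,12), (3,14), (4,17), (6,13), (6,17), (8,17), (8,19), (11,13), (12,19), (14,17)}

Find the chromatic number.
Clique number ω(G) = 2 (lower bound: χ ≥ ω).
The graph is bipartite (no odd cycle), so 2 colors suffice: χ(G) = 2.
A valid 2-coloring: color 1: [3, 13, 17, 19]; color 2: [4, 6, 8, 11, 12, 14].

χ(G) = 2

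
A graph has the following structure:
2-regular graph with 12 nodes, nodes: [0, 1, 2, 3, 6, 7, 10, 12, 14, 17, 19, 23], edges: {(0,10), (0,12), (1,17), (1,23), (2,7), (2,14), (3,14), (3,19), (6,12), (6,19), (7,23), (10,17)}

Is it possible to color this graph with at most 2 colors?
Yes, G is 2-colorable

A valid 2-coloring: color 1: [1, 7, 10, 12, 14, 19]; color 2: [0, 2, 3, 6, 17, 23].
(χ(G) = 2 ≤ 2.)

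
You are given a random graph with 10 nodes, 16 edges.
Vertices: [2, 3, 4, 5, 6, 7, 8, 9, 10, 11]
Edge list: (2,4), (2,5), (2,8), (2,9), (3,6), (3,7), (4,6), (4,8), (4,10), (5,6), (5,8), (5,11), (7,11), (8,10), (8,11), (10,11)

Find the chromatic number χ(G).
χ(G) = 4

Clique number ω(G) = 3 (lower bound: χ ≥ ω).
Odd cycle [2, 5, 11, 10, 4] needs 3 colors (χ ≥ 3).
Vertex 8 is adjacent to every vertex of [2, 4, 5, 10, 11], which already need 3 colors among themselves, so 8 needs a new color (χ ≥ 4).
The coloring below uses 4 colors, so χ(G) = 4.
A valid 4-coloring: color 1: [6, 7, 8, 9]; color 2: [3, 4, 5]; color 3: [2, 11]; color 4: [10].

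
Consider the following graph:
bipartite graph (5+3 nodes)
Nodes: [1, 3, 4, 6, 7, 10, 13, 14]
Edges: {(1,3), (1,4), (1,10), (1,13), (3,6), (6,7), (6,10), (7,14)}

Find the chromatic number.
Clique number ω(G) = 2 (lower bound: χ ≥ ω).
The graph is bipartite (no odd cycle), so 2 colors suffice: χ(G) = 2.
A valid 2-coloring: color 1: [1, 6, 14]; color 2: [3, 4, 7, 10, 13].

χ(G) = 2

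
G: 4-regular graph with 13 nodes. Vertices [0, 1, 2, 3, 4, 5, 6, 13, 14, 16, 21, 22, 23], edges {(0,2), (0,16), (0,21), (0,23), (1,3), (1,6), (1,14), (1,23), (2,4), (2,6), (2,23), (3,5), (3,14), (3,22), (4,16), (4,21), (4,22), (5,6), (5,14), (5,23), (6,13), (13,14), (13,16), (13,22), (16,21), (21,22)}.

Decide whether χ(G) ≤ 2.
No, G is not 2-colorable

The clique on vertices [0, 16, 21] has size 3 > 2, so it alone needs 3 colors.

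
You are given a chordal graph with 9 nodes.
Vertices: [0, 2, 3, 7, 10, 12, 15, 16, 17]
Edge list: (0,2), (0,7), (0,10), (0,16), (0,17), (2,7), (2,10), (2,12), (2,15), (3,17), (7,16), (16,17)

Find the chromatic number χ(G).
Clique number ω(G) = 3 (lower bound: χ ≥ ω).
The clique on [0, 16, 17] has size 3, forcing χ ≥ 3, and the coloring below uses 3 colors, so χ(G) = 3.
A valid 3-coloring: color 1: [2, 3, 16]; color 2: [0, 12, 15]; color 3: [7, 10, 17].

χ(G) = 3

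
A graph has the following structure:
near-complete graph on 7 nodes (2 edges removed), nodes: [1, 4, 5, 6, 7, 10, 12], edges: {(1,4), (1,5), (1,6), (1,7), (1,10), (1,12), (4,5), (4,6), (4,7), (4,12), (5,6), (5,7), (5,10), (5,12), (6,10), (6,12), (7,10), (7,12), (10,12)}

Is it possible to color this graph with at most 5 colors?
A valid 5-coloring: color 1: [5]; color 2: [1]; color 3: [12]; color 4: [6, 7]; color 5: [4, 10].
(χ(G) = 5 ≤ 5.)

Yes, G is 5-colorable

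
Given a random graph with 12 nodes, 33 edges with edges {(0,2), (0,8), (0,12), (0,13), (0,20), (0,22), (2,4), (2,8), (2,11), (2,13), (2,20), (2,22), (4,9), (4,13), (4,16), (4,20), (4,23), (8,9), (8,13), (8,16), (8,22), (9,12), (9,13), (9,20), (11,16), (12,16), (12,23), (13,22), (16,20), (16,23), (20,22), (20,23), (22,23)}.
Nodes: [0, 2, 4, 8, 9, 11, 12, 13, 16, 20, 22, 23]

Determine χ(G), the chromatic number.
Clique number ω(G) = 5 (lower bound: χ ≥ ω).
The clique on [0, 2, 8, 13, 22] has size 5, forcing χ ≥ 5, and the coloring below uses 5 colors, so χ(G) = 5.
A valid 5-coloring: color 1: [2, 9, 23]; color 2: [11, 12, 13, 20]; color 3: [4, 8]; color 4: [0, 16]; color 5: [22].

χ(G) = 5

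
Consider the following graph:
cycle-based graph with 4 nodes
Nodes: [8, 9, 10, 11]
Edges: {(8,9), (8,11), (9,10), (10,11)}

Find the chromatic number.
χ(G) = 2

Clique number ω(G) = 2 (lower bound: χ ≥ ω).
The graph is bipartite (no odd cycle), so 2 colors suffice: χ(G) = 2.
A valid 2-coloring: color 1: [9, 11]; color 2: [8, 10].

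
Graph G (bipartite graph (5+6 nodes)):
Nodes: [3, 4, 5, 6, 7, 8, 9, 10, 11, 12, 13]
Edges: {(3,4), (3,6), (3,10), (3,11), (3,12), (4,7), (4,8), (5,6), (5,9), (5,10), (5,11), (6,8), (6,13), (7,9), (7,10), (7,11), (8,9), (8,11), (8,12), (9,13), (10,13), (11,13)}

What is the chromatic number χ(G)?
χ(G) = 2

Clique number ω(G) = 2 (lower bound: χ ≥ ω).
The graph is bipartite (no odd cycle), so 2 colors suffice: χ(G) = 2.
A valid 2-coloring: color 1: [3, 5, 7, 8, 13]; color 2: [4, 6, 9, 10, 11, 12].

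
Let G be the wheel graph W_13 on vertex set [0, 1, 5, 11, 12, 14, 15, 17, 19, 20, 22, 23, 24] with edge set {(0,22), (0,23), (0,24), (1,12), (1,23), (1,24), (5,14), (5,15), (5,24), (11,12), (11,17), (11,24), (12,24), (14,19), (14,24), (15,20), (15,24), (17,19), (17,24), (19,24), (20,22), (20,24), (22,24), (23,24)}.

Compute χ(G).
Clique number ω(G) = 3 (lower bound: χ ≥ ω).
The clique on [0, 22, 24] has size 3, forcing χ ≥ 3, and the coloring below uses 3 colors, so χ(G) = 3.
A valid 3-coloring: color 1: [24]; color 2: [0, 1, 5, 11, 19, 20]; color 3: [12, 14, 15, 17, 22, 23].

χ(G) = 3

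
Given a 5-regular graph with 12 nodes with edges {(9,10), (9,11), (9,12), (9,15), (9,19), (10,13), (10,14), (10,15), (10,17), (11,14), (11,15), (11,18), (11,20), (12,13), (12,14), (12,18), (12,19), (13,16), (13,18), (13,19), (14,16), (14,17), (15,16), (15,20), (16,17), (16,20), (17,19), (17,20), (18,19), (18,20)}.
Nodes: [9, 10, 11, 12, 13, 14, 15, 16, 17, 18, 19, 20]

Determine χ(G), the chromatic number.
Clique number ω(G) = 4 (lower bound: χ ≥ ω).
The clique on [12, 13, 18, 19] has size 4, forcing χ ≥ 4, and the coloring below uses 4 colors, so χ(G) = 4.
A valid 4-coloring: color 1: [9, 13, 17]; color 2: [14, 15, 18]; color 3: [10, 11, 12, 16]; color 4: [19, 20].

χ(G) = 4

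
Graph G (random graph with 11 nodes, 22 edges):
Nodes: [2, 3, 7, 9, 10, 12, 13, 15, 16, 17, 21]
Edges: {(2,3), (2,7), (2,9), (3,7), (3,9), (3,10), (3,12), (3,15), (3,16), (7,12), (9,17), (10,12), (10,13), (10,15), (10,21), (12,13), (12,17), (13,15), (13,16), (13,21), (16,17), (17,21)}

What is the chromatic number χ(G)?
Clique number ω(G) = 3 (lower bound: χ ≥ ω).
The clique on [10, 13, 21] has size 3, forcing χ ≥ 3, and the coloring below uses 3 colors, so χ(G) = 3.
A valid 3-coloring: color 1: [3, 13, 17]; color 2: [2, 12, 15, 16, 21]; color 3: [7, 9, 10].

χ(G) = 3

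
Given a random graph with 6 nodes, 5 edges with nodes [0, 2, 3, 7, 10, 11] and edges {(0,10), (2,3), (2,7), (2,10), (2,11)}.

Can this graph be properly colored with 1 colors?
Edge (0,10) forces its endpoints to differ, so 1 color is not enough.

No, G is not 1-colorable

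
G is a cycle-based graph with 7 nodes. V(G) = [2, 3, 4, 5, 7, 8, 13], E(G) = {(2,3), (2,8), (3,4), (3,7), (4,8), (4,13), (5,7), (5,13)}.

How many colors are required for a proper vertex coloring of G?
χ(G) = 3

Clique number ω(G) = 2 (lower bound: χ ≥ ω).
Odd cycle [13, 4, 3, 7, 5] needs 3 colors (χ ≥ 3).
The coloring below uses 3 colors, so χ(G) = 3.
A valid 3-coloring: color 1: [2, 4, 7]; color 2: [3, 5, 8]; color 3: [13].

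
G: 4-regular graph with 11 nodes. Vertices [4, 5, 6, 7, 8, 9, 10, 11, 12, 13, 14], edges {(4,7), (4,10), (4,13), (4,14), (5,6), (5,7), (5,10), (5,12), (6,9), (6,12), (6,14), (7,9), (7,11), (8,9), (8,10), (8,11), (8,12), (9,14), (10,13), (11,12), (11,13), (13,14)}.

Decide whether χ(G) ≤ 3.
Yes, G is 3-colorable

A valid 3-coloring: color 1: [4, 5, 9, 11]; color 2: [6, 7, 8, 13]; color 3: [10, 12, 14].
(χ(G) = 3 ≤ 3.)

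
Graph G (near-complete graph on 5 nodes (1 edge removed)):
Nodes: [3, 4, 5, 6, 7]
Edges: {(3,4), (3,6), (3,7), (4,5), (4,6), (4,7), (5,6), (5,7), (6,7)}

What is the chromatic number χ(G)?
Clique number ω(G) = 4 (lower bound: χ ≥ ω).
The clique on [3, 4, 6, 7] has size 4, forcing χ ≥ 4, and the coloring below uses 4 colors, so χ(G) = 4.
A valid 4-coloring: color 1: [4]; color 2: [6]; color 3: [7]; color 4: [3, 5].

χ(G) = 4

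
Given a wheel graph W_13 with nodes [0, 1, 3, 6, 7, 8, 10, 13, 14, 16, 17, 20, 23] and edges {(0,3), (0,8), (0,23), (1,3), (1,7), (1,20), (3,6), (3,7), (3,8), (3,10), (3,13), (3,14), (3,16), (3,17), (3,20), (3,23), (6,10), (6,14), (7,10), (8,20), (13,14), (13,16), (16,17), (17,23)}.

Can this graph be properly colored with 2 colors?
No, G is not 2-colorable

The clique on vertices [0, 3, 8] has size 3 > 2, so it alone needs 3 colors.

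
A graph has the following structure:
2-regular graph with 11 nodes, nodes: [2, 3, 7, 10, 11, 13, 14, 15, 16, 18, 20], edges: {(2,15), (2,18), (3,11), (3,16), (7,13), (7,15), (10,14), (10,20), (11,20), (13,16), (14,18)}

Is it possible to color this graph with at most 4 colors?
Yes, G is 4-colorable

A valid 4-coloring: color 1: [7, 10, 11, 16, 18]; color 2: [2, 3, 13, 14, 20]; color 3: [15].
(χ(G) = 3 ≤ 4.)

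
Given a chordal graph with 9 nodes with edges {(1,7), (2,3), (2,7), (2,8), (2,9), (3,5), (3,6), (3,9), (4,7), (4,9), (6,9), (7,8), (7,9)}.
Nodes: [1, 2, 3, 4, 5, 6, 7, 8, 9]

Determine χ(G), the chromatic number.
Clique number ω(G) = 3 (lower bound: χ ≥ ω).
The clique on [2, 3, 9] has size 3, forcing χ ≥ 3, and the coloring below uses 3 colors, so χ(G) = 3.
A valid 3-coloring: color 1: [3, 7]; color 2: [1, 5, 8, 9]; color 3: [2, 4, 6].

χ(G) = 3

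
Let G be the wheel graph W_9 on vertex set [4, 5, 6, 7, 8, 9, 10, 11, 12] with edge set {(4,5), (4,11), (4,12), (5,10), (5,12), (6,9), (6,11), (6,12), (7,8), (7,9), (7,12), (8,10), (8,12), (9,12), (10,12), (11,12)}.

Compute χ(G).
χ(G) = 3

Clique number ω(G) = 3 (lower bound: χ ≥ ω).
The clique on [4, 11, 12] has size 3, forcing χ ≥ 3, and the coloring below uses 3 colors, so χ(G) = 3.
A valid 3-coloring: color 1: [12]; color 2: [4, 6, 7, 10]; color 3: [5, 8, 9, 11].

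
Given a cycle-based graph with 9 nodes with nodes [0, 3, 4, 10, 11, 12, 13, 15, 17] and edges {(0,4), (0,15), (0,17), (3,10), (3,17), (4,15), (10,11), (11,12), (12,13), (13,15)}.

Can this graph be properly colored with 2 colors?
The clique on vertices [0, 4, 15] has size 3 > 2, so it alone needs 3 colors.

No, G is not 2-colorable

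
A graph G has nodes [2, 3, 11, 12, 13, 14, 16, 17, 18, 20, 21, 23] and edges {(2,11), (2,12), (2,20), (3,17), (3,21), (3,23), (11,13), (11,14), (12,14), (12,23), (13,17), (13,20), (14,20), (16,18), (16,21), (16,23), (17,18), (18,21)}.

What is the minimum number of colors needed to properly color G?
Clique number ω(G) = 3 (lower bound: χ ≥ ω).
The clique on [16, 18, 21] has size 3, forcing χ ≥ 3, and the coloring below uses 3 colors, so χ(G) = 3.
A valid 3-coloring: color 1: [3, 12, 13, 16]; color 2: [11, 17, 20, 21, 23]; color 3: [2, 14, 18].

χ(G) = 3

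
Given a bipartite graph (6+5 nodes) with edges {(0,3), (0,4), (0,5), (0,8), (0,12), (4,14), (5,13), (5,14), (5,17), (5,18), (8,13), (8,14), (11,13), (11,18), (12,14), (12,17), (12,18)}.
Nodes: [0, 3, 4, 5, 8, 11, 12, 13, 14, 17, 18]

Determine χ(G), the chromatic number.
Clique number ω(G) = 2 (lower bound: χ ≥ ω).
The graph is bipartite (no odd cycle), so 2 colors suffice: χ(G) = 2.
A valid 2-coloring: color 1: [3, 4, 5, 8, 11, 12]; color 2: [0, 13, 14, 17, 18].

χ(G) = 2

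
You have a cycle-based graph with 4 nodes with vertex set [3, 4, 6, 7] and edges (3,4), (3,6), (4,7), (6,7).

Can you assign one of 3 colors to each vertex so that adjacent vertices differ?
A valid 3-coloring: color 1: [3, 7]; color 2: [4, 6].
(χ(G) = 2 ≤ 3.)

Yes, G is 3-colorable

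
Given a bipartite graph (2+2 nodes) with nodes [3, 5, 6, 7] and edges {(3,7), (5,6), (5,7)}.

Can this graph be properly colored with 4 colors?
A valid 4-coloring: color 1: [6, 7]; color 2: [3, 5].
(χ(G) = 2 ≤ 4.)

Yes, G is 4-colorable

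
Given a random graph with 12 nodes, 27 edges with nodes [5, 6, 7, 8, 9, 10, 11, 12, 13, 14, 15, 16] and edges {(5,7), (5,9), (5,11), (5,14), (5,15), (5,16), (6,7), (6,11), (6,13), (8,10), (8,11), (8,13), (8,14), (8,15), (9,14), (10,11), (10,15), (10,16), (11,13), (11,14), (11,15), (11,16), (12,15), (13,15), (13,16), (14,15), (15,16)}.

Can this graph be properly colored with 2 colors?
No, G is not 2-colorable

The clique on vertices [8, 10, 11, 15] has size 4 > 2, so it alone needs 4 colors.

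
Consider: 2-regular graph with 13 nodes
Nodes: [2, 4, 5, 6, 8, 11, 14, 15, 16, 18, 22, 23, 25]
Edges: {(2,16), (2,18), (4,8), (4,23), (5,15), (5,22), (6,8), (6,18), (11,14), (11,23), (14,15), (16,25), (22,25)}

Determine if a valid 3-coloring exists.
A valid 3-coloring: color 1: [8, 14, 16, 18, 22, 23]; color 2: [2, 4, 5, 6, 11, 25]; color 3: [15].
(χ(G) = 3 ≤ 3.)

Yes, G is 3-colorable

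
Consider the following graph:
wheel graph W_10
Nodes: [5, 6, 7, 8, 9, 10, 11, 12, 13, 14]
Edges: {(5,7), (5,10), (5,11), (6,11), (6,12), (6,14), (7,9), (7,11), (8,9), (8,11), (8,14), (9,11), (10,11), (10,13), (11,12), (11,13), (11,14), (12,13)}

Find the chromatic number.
Clique number ω(G) = 3 (lower bound: χ ≥ ω).
Odd cycle [7, 5, 10, 13, 12, 6, 14, 8, 9] needs 3 colors (χ ≥ 3).
Vertex 11 is adjacent to every vertex of [5, 6, 7, 8, 9, 10, 12, 13, 14], which already need 3 colors among themselves, so 11 needs a new color (χ ≥ 4).
The coloring below uses 4 colors, so χ(G) = 4.
A valid 4-coloring: color 1: [11]; color 2: [7, 8, 10, 12]; color 3: [5, 6, 9, 13]; color 4: [14].

χ(G) = 4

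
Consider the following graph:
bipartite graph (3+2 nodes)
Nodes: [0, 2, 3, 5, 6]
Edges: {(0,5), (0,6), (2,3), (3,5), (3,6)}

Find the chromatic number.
χ(G) = 2

Clique number ω(G) = 2 (lower bound: χ ≥ ω).
The graph is bipartite (no odd cycle), so 2 colors suffice: χ(G) = 2.
A valid 2-coloring: color 1: [0, 3]; color 2: [2, 5, 6].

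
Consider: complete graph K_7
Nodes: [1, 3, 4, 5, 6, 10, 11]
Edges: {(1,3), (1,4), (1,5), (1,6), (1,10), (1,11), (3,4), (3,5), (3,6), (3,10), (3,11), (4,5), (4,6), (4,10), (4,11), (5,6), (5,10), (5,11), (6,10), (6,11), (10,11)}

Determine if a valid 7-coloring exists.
Yes, G is 7-colorable

A valid 7-coloring: color 1: [3]; color 2: [1]; color 3: [11]; color 4: [5]; color 5: [6]; color 6: [10]; color 7: [4].
(χ(G) = 7 ≤ 7.)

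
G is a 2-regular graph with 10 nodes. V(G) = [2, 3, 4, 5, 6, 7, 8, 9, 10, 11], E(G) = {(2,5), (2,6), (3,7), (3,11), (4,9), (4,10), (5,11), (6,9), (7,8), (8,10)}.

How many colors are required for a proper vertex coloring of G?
Clique number ω(G) = 2 (lower bound: χ ≥ ω).
The graph is bipartite (no odd cycle), so 2 colors suffice: χ(G) = 2.
A valid 2-coloring: color 1: [3, 4, 5, 6, 8]; color 2: [2, 7, 9, 10, 11].

χ(G) = 2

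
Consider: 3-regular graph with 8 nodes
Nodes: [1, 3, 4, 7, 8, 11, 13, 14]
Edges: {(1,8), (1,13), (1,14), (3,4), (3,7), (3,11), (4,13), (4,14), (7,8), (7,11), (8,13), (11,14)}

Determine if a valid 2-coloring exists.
The clique on vertices [1, 8, 13] has size 3 > 2, so it alone needs 3 colors.

No, G is not 2-colorable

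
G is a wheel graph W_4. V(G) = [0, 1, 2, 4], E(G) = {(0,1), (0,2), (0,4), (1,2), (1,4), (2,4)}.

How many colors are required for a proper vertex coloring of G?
Clique number ω(G) = 4 (lower bound: χ ≥ ω).
The clique on [0, 1, 2, 4] has size 4, forcing χ ≥ 4, and the coloring below uses 4 colors, so χ(G) = 4.
A valid 4-coloring: color 1: [4]; color 2: [0]; color 3: [2]; color 4: [1].

χ(G) = 4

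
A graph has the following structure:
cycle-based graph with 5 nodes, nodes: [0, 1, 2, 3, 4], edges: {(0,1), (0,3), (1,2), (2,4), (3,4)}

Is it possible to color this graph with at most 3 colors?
Yes, G is 3-colorable

A valid 3-coloring: color 1: [0, 4]; color 2: [2, 3]; color 3: [1].
(χ(G) = 3 ≤ 3.)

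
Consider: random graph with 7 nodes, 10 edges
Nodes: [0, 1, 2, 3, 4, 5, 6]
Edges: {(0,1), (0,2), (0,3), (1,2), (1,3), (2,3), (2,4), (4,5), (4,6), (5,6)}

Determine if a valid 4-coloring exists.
Yes, G is 4-colorable

A valid 4-coloring: color 1: [2, 6]; color 2: [1, 4]; color 3: [3, 5]; color 4: [0].
(χ(G) = 4 ≤ 4.)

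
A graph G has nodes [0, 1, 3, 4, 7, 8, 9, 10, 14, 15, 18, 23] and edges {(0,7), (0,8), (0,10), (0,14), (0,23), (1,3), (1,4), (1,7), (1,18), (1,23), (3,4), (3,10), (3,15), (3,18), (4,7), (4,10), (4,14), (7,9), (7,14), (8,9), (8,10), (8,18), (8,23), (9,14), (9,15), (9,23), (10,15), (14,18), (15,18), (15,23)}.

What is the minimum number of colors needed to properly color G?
χ(G) = 4

Clique number ω(G) = 3 (lower bound: χ ≥ ω).
Odd cycle [10, 15, 18, 1, 4] needs 3 colors (χ ≥ 3).
Vertex 3 is adjacent to every vertex of [1, 4, 10, 15, 18], which already need 3 colors among themselves, so 3 needs a new color (χ ≥ 4).
The coloring below uses 4 colors, so χ(G) = 4.
A valid 4-coloring: color 1: [1, 8, 14, 15]; color 2: [7, 10, 18, 23]; color 3: [0, 3, 9]; color 4: [4].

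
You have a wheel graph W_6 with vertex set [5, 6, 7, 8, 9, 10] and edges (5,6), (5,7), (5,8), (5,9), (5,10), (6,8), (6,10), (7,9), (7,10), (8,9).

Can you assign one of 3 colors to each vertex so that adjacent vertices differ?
Odd cycle [6, 10, 7, 9, 8] needs 3 colors (χ ≥ 3).
Vertex 5 is adjacent to every vertex of [6, 7, 8, 9, 10], which already need 3 colors among themselves, so 5 needs a new color (χ ≥ 4).
Hence χ(G) ≥ 4 > 3, so no proper 3-coloring exists.

No, G is not 3-colorable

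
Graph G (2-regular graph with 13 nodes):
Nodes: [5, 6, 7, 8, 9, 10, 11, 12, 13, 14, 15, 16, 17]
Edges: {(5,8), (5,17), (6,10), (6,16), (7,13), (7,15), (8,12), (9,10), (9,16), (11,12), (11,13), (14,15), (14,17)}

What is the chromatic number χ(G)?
Clique number ω(G) = 2 (lower bound: χ ≥ ω).
Odd cycle [17, 5, 8, 12, 11, 13, 7, 15, 14] needs 3 colors (χ ≥ 3).
The coloring below uses 3 colors, so χ(G) = 3.
A valid 3-coloring: color 1: [8, 10, 13, 15, 16, 17]; color 2: [5, 6, 7, 9, 11, 14]; color 3: [12].

χ(G) = 3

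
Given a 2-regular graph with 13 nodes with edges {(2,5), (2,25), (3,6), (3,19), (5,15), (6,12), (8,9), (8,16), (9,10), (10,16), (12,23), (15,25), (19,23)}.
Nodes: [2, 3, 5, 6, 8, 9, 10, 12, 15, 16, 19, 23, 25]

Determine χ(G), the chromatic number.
χ(G) = 3

Clique number ω(G) = 2 (lower bound: χ ≥ ω).
Odd cycle [3, 6, 12, 23, 19] needs 3 colors (χ ≥ 3).
The coloring below uses 3 colors, so χ(G) = 3.
A valid 3-coloring: color 1: [2, 6, 8, 10, 15, 23]; color 2: [5, 9, 12, 16, 19, 25]; color 3: [3].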